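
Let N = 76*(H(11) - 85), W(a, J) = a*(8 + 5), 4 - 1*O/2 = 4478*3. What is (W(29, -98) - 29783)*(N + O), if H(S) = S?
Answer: 955224504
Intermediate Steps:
O = -26860 (O = 8 - 8956*3 = 8 - 2*13434 = 8 - 26868 = -26860)
W(a, J) = 13*a (W(a, J) = a*13 = 13*a)
N = -5624 (N = 76*(11 - 85) = 76*(-74) = -5624)
(W(29, -98) - 29783)*(N + O) = (13*29 - 29783)*(-5624 - 26860) = (377 - 29783)*(-32484) = -29406*(-32484) = 955224504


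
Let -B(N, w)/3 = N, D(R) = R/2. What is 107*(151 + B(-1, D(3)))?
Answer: 16478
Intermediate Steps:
D(R) = R/2 (D(R) = R*(½) = R/2)
B(N, w) = -3*N
107*(151 + B(-1, D(3))) = 107*(151 - 3*(-1)) = 107*(151 + 3) = 107*154 = 16478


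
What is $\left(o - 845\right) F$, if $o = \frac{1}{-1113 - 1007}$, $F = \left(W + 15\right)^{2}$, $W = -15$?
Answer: $0$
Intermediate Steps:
$F = 0$ ($F = \left(-15 + 15\right)^{2} = 0^{2} = 0$)
$o = - \frac{1}{2120}$ ($o = \frac{1}{-2120} = - \frac{1}{2120} \approx -0.0004717$)
$\left(o - 845\right) F = \left(- \frac{1}{2120} - 845\right) 0 = \left(- \frac{1791401}{2120}\right) 0 = 0$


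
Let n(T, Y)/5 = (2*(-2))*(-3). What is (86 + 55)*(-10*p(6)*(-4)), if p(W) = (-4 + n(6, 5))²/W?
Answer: 2947840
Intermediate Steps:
n(T, Y) = 60 (n(T, Y) = 5*((2*(-2))*(-3)) = 5*(-4*(-3)) = 5*12 = 60)
p(W) = 3136/W (p(W) = (-4 + 60)²/W = 56²/W = 3136/W)
(86 + 55)*(-10*p(6)*(-4)) = (86 + 55)*(-10*3136/6*(-4)) = 141*(-10*3136*(⅙)*(-4)) = 141*(-15680*(-4)/3) = 141*(-10*(-6272/3)) = 141*(62720/3) = 2947840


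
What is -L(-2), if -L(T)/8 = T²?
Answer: 32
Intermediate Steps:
L(T) = -8*T²
-L(-2) = -(-8)*(-2)² = -(-8)*4 = -1*(-32) = 32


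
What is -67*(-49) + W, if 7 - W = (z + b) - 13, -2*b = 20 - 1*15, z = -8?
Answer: 6627/2 ≈ 3313.5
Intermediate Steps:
b = -5/2 (b = -(20 - 1*15)/2 = -(20 - 15)/2 = -1/2*5 = -5/2 ≈ -2.5000)
W = 61/2 (W = 7 - ((-8 - 5/2) - 13) = 7 - (-21/2 - 13) = 7 - 1*(-47/2) = 7 + 47/2 = 61/2 ≈ 30.500)
-67*(-49) + W = -67*(-49) + 61/2 = 3283 + 61/2 = 6627/2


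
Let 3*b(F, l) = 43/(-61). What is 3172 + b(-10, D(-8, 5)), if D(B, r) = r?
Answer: 580433/183 ≈ 3171.8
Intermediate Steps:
b(F, l) = -43/183 (b(F, l) = (43/(-61))/3 = (43*(-1/61))/3 = (⅓)*(-43/61) = -43/183)
3172 + b(-10, D(-8, 5)) = 3172 - 43/183 = 580433/183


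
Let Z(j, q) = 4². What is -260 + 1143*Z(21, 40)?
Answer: 18028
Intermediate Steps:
Z(j, q) = 16
-260 + 1143*Z(21, 40) = -260 + 1143*16 = -260 + 18288 = 18028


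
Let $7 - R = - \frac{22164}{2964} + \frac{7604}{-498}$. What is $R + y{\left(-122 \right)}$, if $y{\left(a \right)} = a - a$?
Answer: $\frac{1829518}{61503} \approx 29.747$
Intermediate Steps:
$y{\left(a \right)} = 0$
$R = \frac{1829518}{61503}$ ($R = 7 - \left(- \frac{22164}{2964} + \frac{7604}{-498}\right) = 7 - \left(\left(-22164\right) \frac{1}{2964} + 7604 \left(- \frac{1}{498}\right)\right) = 7 - \left(- \frac{1847}{247} - \frac{3802}{249}\right) = 7 - - \frac{1398997}{61503} = 7 + \frac{1398997}{61503} = \frac{1829518}{61503} \approx 29.747$)
$R + y{\left(-122 \right)} = \frac{1829518}{61503} + 0 = \frac{1829518}{61503}$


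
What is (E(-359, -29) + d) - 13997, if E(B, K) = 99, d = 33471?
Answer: 19573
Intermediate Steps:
(E(-359, -29) + d) - 13997 = (99 + 33471) - 13997 = 33570 - 13997 = 19573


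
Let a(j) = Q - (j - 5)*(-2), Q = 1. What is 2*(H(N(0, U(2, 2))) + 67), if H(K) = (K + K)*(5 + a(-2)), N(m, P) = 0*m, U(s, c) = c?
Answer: 134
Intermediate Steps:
N(m, P) = 0
a(j) = -9 + 2*j (a(j) = 1 - (j - 5)*(-2) = 1 - (-5 + j)*(-2) = 1 - (10 - 2*j) = 1 + (-10 + 2*j) = -9 + 2*j)
H(K) = -16*K (H(K) = (K + K)*(5 + (-9 + 2*(-2))) = (2*K)*(5 + (-9 - 4)) = (2*K)*(5 - 13) = (2*K)*(-8) = -16*K)
2*(H(N(0, U(2, 2))) + 67) = 2*(-16*0 + 67) = 2*(0 + 67) = 2*67 = 134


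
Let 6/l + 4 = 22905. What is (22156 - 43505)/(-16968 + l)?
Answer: 488913449/388584162 ≈ 1.2582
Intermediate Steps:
l = 6/22901 (l = 6/(-4 + 22905) = 6/22901 ≈ 0.00026200)
(22156 - 43505)/(-16968 + l) = (22156 - 43505)/(-16968 + 6/22901) = -21349/(-388584162/22901) = -21349*(-22901/388584162) = 488913449/388584162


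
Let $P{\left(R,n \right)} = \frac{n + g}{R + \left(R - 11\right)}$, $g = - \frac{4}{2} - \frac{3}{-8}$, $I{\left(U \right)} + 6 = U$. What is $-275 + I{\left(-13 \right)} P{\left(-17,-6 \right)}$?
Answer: $- \frac{100159}{360} \approx -278.22$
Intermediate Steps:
$I{\left(U \right)} = -6 + U$
$g = - \frac{13}{8}$ ($g = \left(-4\right) \frac{1}{2} - - \frac{3}{8} = -2 + \frac{3}{8} = - \frac{13}{8} \approx -1.625$)
$P{\left(R,n \right)} = \frac{- \frac{13}{8} + n}{-11 + 2 R}$ ($P{\left(R,n \right)} = \frac{n - \frac{13}{8}}{R + \left(R - 11\right)} = \frac{- \frac{13}{8} + n}{R + \left(-11 + R\right)} = \frac{- \frac{13}{8} + n}{-11 + 2 R}$)
$-275 + I{\left(-13 \right)} P{\left(-17,-6 \right)} = -275 + \left(-6 - 13\right) \frac{-13 + 8 \left(-6\right)}{8 \left(-11 + 2 \left(-17\right)\right)} = -275 - 19 \frac{-13 - 48}{8 \left(-11 - 34\right)} = -275 - 19 \cdot \frac{1}{8} \frac{1}{-45} \left(-61\right) = -275 - 19 \cdot \frac{1}{8} \left(- \frac{1}{45}\right) \left(-61\right) = -275 - \frac{1159}{360} = - \frac{100159}{360}$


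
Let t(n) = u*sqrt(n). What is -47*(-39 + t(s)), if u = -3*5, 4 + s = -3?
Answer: 1833 + 705*I*sqrt(7) ≈ 1833.0 + 1865.3*I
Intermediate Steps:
s = -7 (s = -4 - 3 = -7)
u = -15
t(n) = -15*sqrt(n)
-47*(-39 + t(s)) = -47*(-39 - 15*I*sqrt(7)) = 1833 + 705*I*sqrt(7)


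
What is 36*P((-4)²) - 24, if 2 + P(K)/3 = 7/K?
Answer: -771/4 ≈ -192.75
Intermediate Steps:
P(K) = -6 + 21/K (P(K) = -6 + 3*(7/K) = -6 + 21/K)
36*P((-4)²) - 24 = 36*(-6 + 21/((-4)²)) - 24 = 36*(-6 + 21/16) - 24 = 36*(-75/16) - 24 = -675/4 - 24 = -771/4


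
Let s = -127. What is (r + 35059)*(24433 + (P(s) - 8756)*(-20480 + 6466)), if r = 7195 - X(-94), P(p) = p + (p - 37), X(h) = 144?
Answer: 5339930822010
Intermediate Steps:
P(p) = -37 + 2*p (P(p) = p + (-37 + p) = -37 + 2*p)
r = 7051 (r = 7195 - 1*144 = 7195 - 144 = 7051)
(r + 35059)*(24433 + (P(s) - 8756)*(-20480 + 6466)) = (7051 + 35059)*(24433 + ((-37 + 2*(-127)) - 8756)*(-20480 + 6466)) = 42110*(24433 + ((-37 - 254) - 8756)*(-14014)) = 42110*(24433 + (-291 - 8756)*(-14014)) = 42110*(24433 - 9047*(-14014)) = 42110*(24433 + 126784658) = 42110*126809091 = 5339930822010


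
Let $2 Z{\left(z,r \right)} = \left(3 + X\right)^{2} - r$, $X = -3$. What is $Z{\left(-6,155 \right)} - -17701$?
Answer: $\frac{35247}{2} \approx 17624.0$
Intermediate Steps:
$Z{\left(z,r \right)} = - \frac{r}{2}$ ($Z{\left(z,r \right)} = \frac{\left(3 - 3\right)^{2} - r}{2} = \frac{0^{2} - r}{2} = \frac{0 - r}{2} = \frac{\left(-1\right) r}{2} = - \frac{r}{2}$)
$Z{\left(-6,155 \right)} - -17701 = \left(- \frac{1}{2}\right) 155 - -17701 = - \frac{155}{2} + 17701 = \frac{35247}{2}$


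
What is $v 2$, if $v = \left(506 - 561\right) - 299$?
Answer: $-708$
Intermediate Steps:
$v = -354$ ($v = -55 - 299 = -354$)
$v 2 = \left(-354\right) 2 = -708$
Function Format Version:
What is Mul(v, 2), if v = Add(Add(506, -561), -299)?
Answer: -708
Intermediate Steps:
v = -354 (v = Add(-55, -299) = -354)
Mul(v, 2) = Mul(-354, 2) = -708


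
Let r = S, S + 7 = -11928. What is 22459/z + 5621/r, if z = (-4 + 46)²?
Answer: 3352373/273420 ≈ 12.261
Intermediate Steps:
z = 1764 (z = 42² = 1764)
S = -11935 (S = -7 - 11928 = -11935)
r = -11935
22459/z + 5621/r = 22459/1764 + 5621/(-11935) = 22459*(1/1764) + 5621*(-1/11935) = 22459/1764 - 73/155 = 3352373/273420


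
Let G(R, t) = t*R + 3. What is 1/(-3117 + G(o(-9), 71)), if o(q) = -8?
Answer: -1/3682 ≈ -0.00027159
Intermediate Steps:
G(R, t) = 3 + R*t (G(R, t) = R*t + 3 = 3 + R*t)
1/(-3117 + G(o(-9), 71)) = 1/(-3117 + (3 - 8*71)) = 1/(-3117 + (3 - 568)) = 1/(-3117 - 565) = 1/(-3682) = -1/3682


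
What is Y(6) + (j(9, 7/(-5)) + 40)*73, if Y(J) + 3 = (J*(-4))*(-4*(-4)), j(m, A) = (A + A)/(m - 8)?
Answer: 11643/5 ≈ 2328.6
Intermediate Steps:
j(m, A) = 2*A/(-8 + m) (j(m, A) = (2*A)/(-8 + m) = 2*A/(-8 + m))
Y(J) = -3 - 64*J (Y(J) = -3 + (J*(-4))*(-4*(-4)) = -3 - 4*J*16 = -3 - 64*J)
Y(6) + (j(9, 7/(-5)) + 40)*73 = (-3 - 64*6) + (2*(7/(-5))/(-8 + 9) + 40)*73 = (-3 - 384) + (2*(7*(-⅕))/1 + 40)*73 = -387 + (2*(-7/5)*1 + 40)*73 = -387 + (-14/5 + 40)*73 = -387 + (186/5)*73 = -387 + 13578/5 = 11643/5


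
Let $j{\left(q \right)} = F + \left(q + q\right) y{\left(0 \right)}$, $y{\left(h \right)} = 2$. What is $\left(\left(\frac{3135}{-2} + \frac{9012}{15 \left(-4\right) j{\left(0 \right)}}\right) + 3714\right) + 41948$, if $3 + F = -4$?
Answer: $\frac{3088117}{70} \approx 44116.0$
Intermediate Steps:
$F = -7$ ($F = -3 - 4 = -7$)
$j{\left(q \right)} = -7 + 4 q$ ($j{\left(q \right)} = -7 + \left(q + q\right) 2 = -7 + 2 q 2 = -7 + 4 q$)
$\left(\left(\frac{3135}{-2} + \frac{9012}{15 \left(-4\right) j{\left(0 \right)}}\right) + 3714\right) + 41948 = \left(\left(\frac{3135}{-2} + \frac{9012}{15 \left(-4\right) \left(-7 + 4 \cdot 0\right)}\right) + 3714\right) + 41948 = \left(\left(3135 \left(- \frac{1}{2}\right) + \frac{9012}{\left(-60\right) \left(-7 + 0\right)}\right) + 3714\right) + 41948 = \left(\left(- \frac{3135}{2} + \frac{9012}{\left(-60\right) \left(-7\right)}\right) + 3714\right) + 41948 = \left(\left(- \frac{3135}{2} + \frac{9012}{420}\right) + 3714\right) + 41948 = \left(\left(- \frac{3135}{2} + 9012 \cdot \frac{1}{420}\right) + 3714\right) + 41948 = \left(\left(- \frac{3135}{2} + \frac{751}{35}\right) + 3714\right) + 41948 = \left(- \frac{108223}{70} + 3714\right) + 41948 = \frac{151757}{70} + 41948 = \frac{3088117}{70}$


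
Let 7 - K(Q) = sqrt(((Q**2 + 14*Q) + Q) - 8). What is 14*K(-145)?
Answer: 98 - 14*sqrt(18842) ≈ -1823.7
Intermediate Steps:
K(Q) = 7 - sqrt(-8 + Q**2 + 15*Q) (K(Q) = 7 - sqrt(((Q**2 + 14*Q) + Q) - 8) = 7 - sqrt((Q**2 + 15*Q) - 8) = 7 - sqrt(-8 + Q**2 + 15*Q))
14*K(-145) = 14*(7 - sqrt(-8 + (-145)**2 + 15*(-145))) = 14*(7 - sqrt(-8 + 21025 - 2175)) = 14*(7 - sqrt(18842)) = 98 - 14*sqrt(18842)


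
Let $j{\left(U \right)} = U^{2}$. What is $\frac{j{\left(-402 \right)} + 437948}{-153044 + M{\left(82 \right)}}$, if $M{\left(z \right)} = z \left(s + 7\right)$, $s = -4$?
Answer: $- \frac{299776}{76399} \approx -3.9238$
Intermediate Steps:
$M{\left(z \right)} = 3 z$ ($M{\left(z \right)} = z \left(-4 + 7\right) = z 3 = 3 z$)
$\frac{j{\left(-402 \right)} + 437948}{-153044 + M{\left(82 \right)}} = \frac{\left(-402\right)^{2} + 437948}{-153044 + 3 \cdot 82} = \frac{161604 + 437948}{-153044 + 246} = \frac{599552}{-152798} = 599552 \left(- \frac{1}{152798}\right) = - \frac{299776}{76399}$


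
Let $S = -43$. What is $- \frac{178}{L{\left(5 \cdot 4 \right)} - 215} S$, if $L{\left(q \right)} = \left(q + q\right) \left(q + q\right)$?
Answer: $\frac{7654}{1385} \approx 5.5264$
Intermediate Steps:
$L{\left(q \right)} = 4 q^{2}$ ($L{\left(q \right)} = 2 q 2 q = 4 q^{2}$)
$- \frac{178}{L{\left(5 \cdot 4 \right)} - 215} S = - \frac{178}{4 \left(5 \cdot 4\right)^{2} - 215} \left(-43\right) = - \frac{178}{4 \cdot 20^{2} - 215} \left(-43\right) = - \frac{178}{4 \cdot 400 - 215} \left(-43\right) = - \frac{178}{1600 - 215} \left(-43\right) = - \frac{178}{1385} \left(-43\right) = \left(-178\right) \frac{1}{1385} \left(-43\right) = \left(- \frac{178}{1385}\right) \left(-43\right) = \frac{7654}{1385}$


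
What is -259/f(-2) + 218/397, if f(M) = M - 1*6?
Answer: 104567/3176 ≈ 32.924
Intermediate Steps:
f(M) = -6 + M (f(M) = M - 6 = -6 + M)
-259/f(-2) + 218/397 = -259/(-6 - 2) + 218/397 = -259/(-8) + 218*(1/397) = -259*(-⅛) + 218/397 = 259/8 + 218/397 = 104567/3176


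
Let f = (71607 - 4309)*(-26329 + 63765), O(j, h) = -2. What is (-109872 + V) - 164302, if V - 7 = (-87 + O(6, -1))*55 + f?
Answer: 2519088866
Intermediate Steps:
f = 2519367928 (f = 67298*37436 = 2519367928)
V = 2519363040 (V = 7 + ((-87 - 2)*55 + 2519367928) = 7 + (-89*55 + 2519367928) = 7 + (-4895 + 2519367928) = 7 + 2519363033 = 2519363040)
(-109872 + V) - 164302 = (-109872 + 2519363040) - 164302 = 2519253168 - 164302 = 2519088866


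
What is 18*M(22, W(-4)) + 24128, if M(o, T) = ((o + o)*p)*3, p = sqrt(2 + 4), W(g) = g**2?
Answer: 24128 + 2376*sqrt(6) ≈ 29948.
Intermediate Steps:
p = sqrt(6) ≈ 2.4495
M(o, T) = 6*o*sqrt(6) (M(o, T) = ((o + o)*sqrt(6))*3 = ((2*o)*sqrt(6))*3 = (2*o*sqrt(6))*3 = 6*o*sqrt(6))
18*M(22, W(-4)) + 24128 = 18*(6*22*sqrt(6)) + 24128 = 18*(132*sqrt(6)) + 24128 = 2376*sqrt(6) + 24128 = 24128 + 2376*sqrt(6)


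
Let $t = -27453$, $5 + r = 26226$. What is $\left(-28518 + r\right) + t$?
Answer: $-29750$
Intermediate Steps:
$r = 26221$ ($r = -5 + 26226 = 26221$)
$\left(-28518 + r\right) + t = \left(-28518 + 26221\right) - 27453 = -2297 - 27453 = -29750$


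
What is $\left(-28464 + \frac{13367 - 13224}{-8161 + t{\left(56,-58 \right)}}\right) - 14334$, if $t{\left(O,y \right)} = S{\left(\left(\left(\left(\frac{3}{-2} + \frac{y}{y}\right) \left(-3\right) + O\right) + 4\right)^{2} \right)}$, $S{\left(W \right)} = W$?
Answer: $- \frac{749607542}{17515} \approx -42798.0$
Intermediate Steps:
$t{\left(O,y \right)} = \left(\frac{11}{2} + O\right)^{2}$ ($t{\left(O,y \right)} = \left(\left(\left(\frac{3}{-2} + \frac{y}{y}\right) \left(-3\right) + O\right) + 4\right)^{2} = \left(\left(\left(3 \left(- \frac{1}{2}\right) + 1\right) \left(-3\right) + O\right) + 4\right)^{2} = \left(\left(\left(- \frac{3}{2} + 1\right) \left(-3\right) + O\right) + 4\right)^{2} = \left(\left(\left(- \frac{1}{2}\right) \left(-3\right) + O\right) + 4\right)^{2} = \left(\left(\frac{3}{2} + O\right) + 4\right)^{2} = \left(\frac{11}{2} + O\right)^{2}$)
$\left(-28464 + \frac{13367 - 13224}{-8161 + t{\left(56,-58 \right)}}\right) - 14334 = \left(-28464 + \frac{13367 - 13224}{-8161 + \frac{\left(11 + 2 \cdot 56\right)^{2}}{4}}\right) - 14334 = \left(-28464 + \frac{143}{-8161 + \frac{\left(11 + 112\right)^{2}}{4}}\right) - 14334 = \left(-28464 + \frac{143}{-8161 + \frac{123^{2}}{4}}\right) - 14334 = \left(-28464 + \frac{143}{-8161 + \frac{1}{4} \cdot 15129}\right) - 14334 = \left(-28464 + \frac{143}{-8161 + \frac{15129}{4}}\right) - 14334 = \left(-28464 + \frac{143}{- \frac{17515}{4}}\right) - 14334 = \left(-28464 + 143 \left(- \frac{4}{17515}\right)\right) - 14334 = \left(-28464 - \frac{572}{17515}\right) - 14334 = - \frac{498547532}{17515} - 14334 = - \frac{749607542}{17515}$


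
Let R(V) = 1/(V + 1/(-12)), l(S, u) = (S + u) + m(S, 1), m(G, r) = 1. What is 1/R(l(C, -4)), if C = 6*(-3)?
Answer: -253/12 ≈ -21.083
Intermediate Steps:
C = -18
l(S, u) = 1 + S + u (l(S, u) = (S + u) + 1 = 1 + S + u)
R(V) = 1/(-1/12 + V) (R(V) = 1/(V - 1/12) = 1/(-1/12 + V))
1/R(l(C, -4)) = 1/(12/(-1 + 12*(1 - 18 - 4))) = 1/(12/(-1 + 12*(-21))) = 1/(12/(-1 - 252)) = 1/(12/(-253)) = 1/(12*(-1/253)) = 1/(-12/253) = -253/12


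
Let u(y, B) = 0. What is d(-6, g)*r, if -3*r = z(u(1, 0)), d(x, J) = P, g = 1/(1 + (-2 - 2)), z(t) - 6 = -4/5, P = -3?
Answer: 26/5 ≈ 5.2000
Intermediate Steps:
z(t) = 26/5 (z(t) = 6 - 4/5 = 6 - 4*⅕ = 6 - ⅘ = 26/5)
g = -⅓ (g = 1/(1 - 4) = 1/(-3) = -⅓ ≈ -0.33333)
d(x, J) = -3
r = -26/15 (r = -⅓*26/5 = -26/15 ≈ -1.7333)
d(-6, g)*r = -3*(-26/15) = 26/5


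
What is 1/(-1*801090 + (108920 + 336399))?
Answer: -1/355771 ≈ -2.8108e-6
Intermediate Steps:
1/(-1*801090 + (108920 + 336399)) = 1/(-801090 + 445319) = 1/(-355771) = -1/355771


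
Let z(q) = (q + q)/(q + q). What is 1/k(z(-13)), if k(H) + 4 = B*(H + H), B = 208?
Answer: 1/412 ≈ 0.0024272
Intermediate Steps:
z(q) = 1 (z(q) = (2*q)/((2*q)) = (2*q)*(1/(2*q)) = 1)
k(H) = -4 + 416*H (k(H) = -4 + 208*(H + H) = -4 + 208*(2*H) = -4 + 416*H)
1/k(z(-13)) = 1/(-4 + 416*1) = 1/(-4 + 416) = 1/412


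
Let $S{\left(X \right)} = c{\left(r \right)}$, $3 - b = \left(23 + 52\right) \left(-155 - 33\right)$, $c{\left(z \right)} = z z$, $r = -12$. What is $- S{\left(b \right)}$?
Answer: $-144$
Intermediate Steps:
$c{\left(z \right)} = z^{2}$
$b = 14103$ ($b = 3 - \left(23 + 52\right) \left(-155 - 33\right) = 3 - 75 \left(-188\right) = 3 - -14100 = 3 + 14100 = 14103$)
$S{\left(X \right)} = 144$ ($S{\left(X \right)} = \left(-12\right)^{2} = 144$)
$- S{\left(b \right)} = \left(-1\right) 144 = -144$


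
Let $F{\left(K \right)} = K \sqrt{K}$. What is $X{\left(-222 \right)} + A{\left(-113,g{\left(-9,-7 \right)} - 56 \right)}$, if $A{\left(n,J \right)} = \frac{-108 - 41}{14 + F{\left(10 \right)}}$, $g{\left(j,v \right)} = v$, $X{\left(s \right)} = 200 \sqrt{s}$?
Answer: $\frac{1043}{402} - \frac{745 \sqrt{10}}{402} + 200 i \sqrt{222} \approx -3.2659 + 2979.9 i$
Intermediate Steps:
$F{\left(K \right)} = K^{\frac{3}{2}}$
$A{\left(n,J \right)} = - \frac{149}{14 + 10 \sqrt{10}}$ ($A{\left(n,J \right)} = \frac{-108 - 41}{14 + 10^{\frac{3}{2}}} = - \frac{149}{14 + 10 \sqrt{10}}$)
$X{\left(-222 \right)} + A{\left(-113,g{\left(-9,-7 \right)} - 56 \right)} = 200 \sqrt{-222} + \left(\frac{1043}{402} - \frac{745 \sqrt{10}}{402}\right) = 200 i \sqrt{222} + \left(\frac{1043}{402} - \frac{745 \sqrt{10}}{402}\right) = \frac{1043}{402} - \frac{745 \sqrt{10}}{402} + 200 i \sqrt{222}$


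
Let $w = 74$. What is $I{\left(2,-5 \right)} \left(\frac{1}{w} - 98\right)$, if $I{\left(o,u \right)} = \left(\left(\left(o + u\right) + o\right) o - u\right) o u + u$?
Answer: $\frac{253785}{74} \approx 3429.5$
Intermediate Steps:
$I{\left(o,u \right)} = u + o u \left(- u + o \left(u + 2 o\right)\right)$ ($I{\left(o,u \right)} = \left(\left(u + 2 o\right) o - u\right) o u + u = \left(o \left(u + 2 o\right) - u\right) o u + u = \left(- u + o \left(u + 2 o\right)\right) o u + u = o \left(- u + o \left(u + 2 o\right)\right) u + u = o u \left(- u + o \left(u + 2 o\right)\right) + u = u + o u \left(- u + o \left(u + 2 o\right)\right)$)
$I{\left(2,-5 \right)} \left(\frac{1}{w} - 98\right) = - 5 \left(1 + 2 \cdot 2^{3} - 5 \cdot 2^{2} - 2 \left(-5\right)\right) \left(\frac{1}{74} - 98\right) = - 5 \left(1 + 2 \cdot 8 - 20 + 10\right) \left(\frac{1}{74} - 98\right) = - 5 \left(1 + 16 - 20 + 10\right) \left(- \frac{7251}{74}\right) = \left(-5\right) 7 \left(- \frac{7251}{74}\right) = \left(-35\right) \left(- \frac{7251}{74}\right) = \frac{253785}{74}$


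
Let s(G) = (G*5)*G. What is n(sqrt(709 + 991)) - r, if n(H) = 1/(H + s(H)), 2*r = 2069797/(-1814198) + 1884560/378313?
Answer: -112017690212057341/58337075808414052 - sqrt(17)/7224830 ≈ -1.9202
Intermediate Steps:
s(G) = 5*G**2 (s(G) = (5*G)*G = 5*G**2)
r = 2635933870419/1372669375948 (r = (2069797/(-1814198) + 1884560/378313)/2 = (2069797*(-1/1814198) + 1884560*(1/378313))/2 = (-2069797/1814198 + 1884560/378313)/2 = (1/2)*(2635933870419/686334687974) = 2635933870419/1372669375948 ≈ 1.9203)
n(H) = 1/(H + 5*H**2)
n(sqrt(709 + 991)) - r = 1/((sqrt(709 + 991))*(1 + 5*sqrt(709 + 991))) - 1*2635933870419/1372669375948 = 1/((sqrt(1700))*(1 + 5*sqrt(1700))) - 2635933870419/1372669375948 = 1/(((10*sqrt(17)))*(1 + 5*(10*sqrt(17)))) - 2635933870419/1372669375948 = (sqrt(17)/170)/(1 + 50*sqrt(17)) - 2635933870419/1372669375948 = sqrt(17)/(170*(1 + 50*sqrt(17))) - 2635933870419/1372669375948 = -2635933870419/1372669375948 + sqrt(17)/(170*(1 + 50*sqrt(17)))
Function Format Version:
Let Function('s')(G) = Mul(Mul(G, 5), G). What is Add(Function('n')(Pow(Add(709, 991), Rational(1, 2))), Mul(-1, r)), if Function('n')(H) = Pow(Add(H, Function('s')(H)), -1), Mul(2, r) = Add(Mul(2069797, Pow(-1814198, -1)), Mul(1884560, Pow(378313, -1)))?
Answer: Add(Rational(-112017690212057341, 58337075808414052), Mul(Rational(-1, 7224830), Pow(17, Rational(1, 2)))) ≈ -1.9202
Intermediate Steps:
Function('s')(G) = Mul(5, Pow(G, 2)) (Function('s')(G) = Mul(Mul(5, G), G) = Mul(5, Pow(G, 2)))
r = Rational(2635933870419, 1372669375948) (r = Mul(Rational(1, 2), Add(Mul(2069797, Pow(-1814198, -1)), Mul(1884560, Pow(378313, -1)))) = Mul(Rational(1, 2), Add(Mul(2069797, Rational(-1, 1814198)), Mul(1884560, Rational(1, 378313)))) = Mul(Rational(1, 2), Add(Rational(-2069797, 1814198), Rational(1884560, 378313))) = Mul(Rational(1, 2), Rational(2635933870419, 686334687974)) = Rational(2635933870419, 1372669375948) ≈ 1.9203)
Function('n')(H) = Pow(Add(H, Mul(5, Pow(H, 2))), -1)
Add(Function('n')(Pow(Add(709, 991), Rational(1, 2))), Mul(-1, r)) = Add(Mul(Pow(Pow(Add(709, 991), Rational(1, 2)), -1), Pow(Add(1, Mul(5, Pow(Add(709, 991), Rational(1, 2)))), -1)), Mul(-1, Rational(2635933870419, 1372669375948))) = Add(Mul(Pow(Pow(1700, Rational(1, 2)), -1), Pow(Add(1, Mul(5, Pow(1700, Rational(1, 2)))), -1)), Rational(-2635933870419, 1372669375948)) = Add(Mul(Pow(Mul(10, Pow(17, Rational(1, 2))), -1), Pow(Add(1, Mul(5, Mul(10, Pow(17, Rational(1, 2))))), -1)), Rational(-2635933870419, 1372669375948)) = Add(Mul(Mul(Rational(1, 170), Pow(17, Rational(1, 2))), Pow(Add(1, Mul(50, Pow(17, Rational(1, 2)))), -1)), Rational(-2635933870419, 1372669375948)) = Add(Mul(Rational(1, 170), Pow(17, Rational(1, 2)), Pow(Add(1, Mul(50, Pow(17, Rational(1, 2)))), -1)), Rational(-2635933870419, 1372669375948)) = Add(Rational(-2635933870419, 1372669375948), Mul(Rational(1, 170), Pow(17, Rational(1, 2)), Pow(Add(1, Mul(50, Pow(17, Rational(1, 2)))), -1)))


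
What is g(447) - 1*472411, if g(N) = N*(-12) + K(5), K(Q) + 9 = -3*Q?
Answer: -477799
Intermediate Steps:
K(Q) = -9 - 3*Q
g(N) = -24 - 12*N (g(N) = N*(-12) + (-9 - 3*5) = -12*N + (-9 - 15) = -12*N - 24 = -24 - 12*N)
g(447) - 1*472411 = (-24 - 12*447) - 1*472411 = (-24 - 5364) - 472411 = -5388 - 472411 = -477799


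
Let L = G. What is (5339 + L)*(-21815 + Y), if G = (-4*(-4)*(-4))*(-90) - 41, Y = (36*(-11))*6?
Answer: -267504078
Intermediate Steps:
Y = -2376 (Y = -396*6 = -2376)
G = 5719 (G = (16*(-4))*(-90) - 41 = -64*(-90) - 41 = 5760 - 41 = 5719)
L = 5719
(5339 + L)*(-21815 + Y) = (5339 + 5719)*(-21815 - 2376) = 11058*(-24191) = -267504078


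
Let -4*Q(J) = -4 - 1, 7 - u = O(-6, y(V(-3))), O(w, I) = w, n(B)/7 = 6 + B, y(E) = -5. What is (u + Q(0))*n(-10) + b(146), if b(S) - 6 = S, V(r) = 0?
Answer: -247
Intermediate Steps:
n(B) = 42 + 7*B (n(B) = 7*(6 + B) = 42 + 7*B)
b(S) = 6 + S
u = 13 (u = 7 - 1*(-6) = 7 + 6 = 13)
Q(J) = 5/4 (Q(J) = -(-4 - 1)/4 = -1/4*(-5) = 5/4)
(u + Q(0))*n(-10) + b(146) = (13 + 5/4)*(42 + 7*(-10)) + (6 + 146) = 57*(42 - 70)/4 + 152 = (57/4)*(-28) + 152 = -399 + 152 = -247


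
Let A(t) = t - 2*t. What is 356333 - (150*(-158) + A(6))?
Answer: 380039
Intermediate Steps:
A(t) = -t
356333 - (150*(-158) + A(6)) = 356333 - (150*(-158) - 1*6) = 356333 - (-23700 - 6) = 356333 - 1*(-23706) = 356333 + 23706 = 380039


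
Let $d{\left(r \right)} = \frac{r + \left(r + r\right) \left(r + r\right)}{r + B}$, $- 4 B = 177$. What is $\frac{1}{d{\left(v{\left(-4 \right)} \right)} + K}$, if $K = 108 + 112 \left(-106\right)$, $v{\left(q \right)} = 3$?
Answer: $- \frac{55}{647072} \approx -8.4998 \cdot 10^{-5}$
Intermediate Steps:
$B = - \frac{177}{4}$ ($B = \left(- \frac{1}{4}\right) 177 = - \frac{177}{4} \approx -44.25$)
$K = -11764$ ($K = 108 - 11872 = -11764$)
$d{\left(r \right)} = \frac{r + 4 r^{2}}{- \frac{177}{4} + r}$ ($d{\left(r \right)} = \frac{r + \left(r + r\right) \left(r + r\right)}{r - \frac{177}{4}} = \frac{r + 2 r 2 r}{- \frac{177}{4} + r} = \frac{r + 4 r^{2}}{- \frac{177}{4} + r}$)
$\frac{1}{d{\left(v{\left(-4 \right)} \right)} + K} = \frac{1}{4 \cdot 3 \frac{1}{-177 + 4 \cdot 3} \left(1 + 4 \cdot 3\right) - 11764} = \frac{1}{4 \cdot 3 \frac{1}{-177 + 12} \left(1 + 12\right) - 11764} = \frac{1}{4 \cdot 3 \frac{1}{-165} \cdot 13 - 11764} = \frac{1}{4 \cdot 3 \left(- \frac{1}{165}\right) 13 - 11764} = \frac{1}{- \frac{52}{55} - 11764} = \frac{1}{- \frac{647072}{55}} = - \frac{55}{647072}$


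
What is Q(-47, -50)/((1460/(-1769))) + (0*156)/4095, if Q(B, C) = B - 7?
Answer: 47763/730 ≈ 65.429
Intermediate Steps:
Q(B, C) = -7 + B
Q(-47, -50)/((1460/(-1769))) + (0*156)/4095 = (-7 - 47)/((1460/(-1769))) + (0*156)/4095 = -54/(1460*(-1/1769)) + 0*(1/4095) = -54/(-1460/1769) + 0 = -54*(-1769/1460) + 0 = 47763/730 + 0 = 47763/730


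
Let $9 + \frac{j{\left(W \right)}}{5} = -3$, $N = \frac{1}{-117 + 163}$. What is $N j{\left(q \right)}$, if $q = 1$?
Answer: $- \frac{30}{23} \approx -1.3043$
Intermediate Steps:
$N = \frac{1}{46} \approx 0.021739$
$j{\left(W \right)} = -60$ ($j{\left(W \right)} = -45 + 5 \left(-3\right) = -45 - 15 = -60$)
$N j{\left(q \right)} = \frac{1}{46} \left(-60\right) = - \frac{30}{23}$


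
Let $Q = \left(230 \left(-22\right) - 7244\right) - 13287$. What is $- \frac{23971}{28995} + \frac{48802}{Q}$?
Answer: $- \frac{2028455851}{742011045} \approx -2.7337$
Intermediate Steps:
$Q = -25591$ ($Q = \left(-5060 - 7244\right) - 13287 = -12304 - 13287 = -25591$)
$- \frac{23971}{28995} + \frac{48802}{Q} = - \frac{23971}{28995} + \frac{48802}{-25591} = \left(-23971\right) \frac{1}{28995} + 48802 \left(- \frac{1}{25591}\right) = - \frac{23971}{28995} - \frac{48802}{25591} = - \frac{2028455851}{742011045}$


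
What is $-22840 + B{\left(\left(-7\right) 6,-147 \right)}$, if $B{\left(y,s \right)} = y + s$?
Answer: $-23029$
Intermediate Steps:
$B{\left(y,s \right)} = s + y$
$-22840 + B{\left(\left(-7\right) 6,-147 \right)} = -22840 - 189 = -23029$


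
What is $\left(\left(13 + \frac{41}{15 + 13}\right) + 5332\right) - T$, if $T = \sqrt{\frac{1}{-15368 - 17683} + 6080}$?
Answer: $\frac{149701}{28} - \frac{\sqrt{6641601061029}}{33051} \approx 5268.5$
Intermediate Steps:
$T = \frac{\sqrt{6641601061029}}{33051}$ ($T = \sqrt{\frac{1}{-33051} + 6080} = \sqrt{- \frac{1}{33051} + 6080} = \sqrt{\frac{200950079}{33051}} = \frac{\sqrt{6641601061029}}{33051} \approx 77.974$)
$\left(\left(13 + \frac{41}{15 + 13}\right) + 5332\right) - T = \left(\left(13 + \frac{41}{15 + 13}\right) + 5332\right) - \frac{\sqrt{6641601061029}}{33051} = \left(\left(13 + \frac{41}{28}\right) + 5332\right) - \frac{\sqrt{6641601061029}}{33051} = \left(\frac{405}{28} + 5332\right) - \frac{\sqrt{6641601061029}}{33051} = \frac{149701}{28} - \frac{\sqrt{6641601061029}}{33051}$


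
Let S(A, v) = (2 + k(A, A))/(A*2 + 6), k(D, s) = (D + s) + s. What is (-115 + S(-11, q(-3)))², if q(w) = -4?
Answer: 3272481/256 ≈ 12783.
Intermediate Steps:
k(D, s) = D + 2*s
S(A, v) = (2 + 3*A)/(6 + 2*A) (S(A, v) = (2 + (A + 2*A))/(A*2 + 6) = (2 + 3*A)/(2*A + 6) = (2 + 3*A)/(6 + 2*A))
(-115 + S(-11, q(-3)))² = (-115 + (2 + 3*(-11))/(2*(3 - 11)))² = (-115 + (½)*(2 - 33)/(-8))² = (-115 + (½)*(-⅛)*(-31))² = (-115 + 31/16)² = (-1809/16)² = 3272481/256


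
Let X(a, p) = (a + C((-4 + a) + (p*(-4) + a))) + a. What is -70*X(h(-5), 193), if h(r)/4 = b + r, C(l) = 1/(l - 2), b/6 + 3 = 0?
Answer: 6195315/481 ≈ 12880.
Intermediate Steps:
b = -18 (b = -18 + 6*0 = -18 + 0 = -18)
C(l) = 1/(-2 + l)
h(r) = -72 + 4*r (h(r) = 4*(-18 + r) = -72 + 4*r)
X(a, p) = 1/(-6 - 4*p + 2*a) + 2*a (X(a, p) = (a + 1/(-2 + ((-4 + a) + (p*(-4) + a)))) + a = (a + 1/(-2 + ((-4 + a) + (-4*p + a)))) + a = (a + 1/(-2 + ((-4 + a) + (a - 4*p)))) + a = (a + 1/(-2 + (-4 - 4*p + 2*a))) + a = (a + 1/(-6 - 4*p + 2*a)) + a = 1/(-6 - 4*p + 2*a) + 2*a)
-70*X(h(-5), 193) = -35*(-1 + 4*(-72 + 4*(-5))*(3 - (-72 + 4*(-5)) + 2*193))/(3 - (-72 + 4*(-5)) + 2*193) = -35*(-1 + 4*(-72 - 20)*(3 - (-72 - 20) + 386))/(3 - (-72 - 20) + 386) = -35*(-1 + 4*(-92)*(3 - 1*(-92) + 386))/(3 - 1*(-92) + 386) = -35*(-1 + 4*(-92)*(3 + 92 + 386))/(3 + 92 + 386) = -35*(-1 + 4*(-92)*481)/481 = -35*(-1 - 177008)/481 = -35*(-177009)/481 = -70*(-177009/962) = 6195315/481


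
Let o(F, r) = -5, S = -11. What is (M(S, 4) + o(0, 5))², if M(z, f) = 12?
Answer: 49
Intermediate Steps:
(M(S, 4) + o(0, 5))² = (12 - 5)² = 7² = 49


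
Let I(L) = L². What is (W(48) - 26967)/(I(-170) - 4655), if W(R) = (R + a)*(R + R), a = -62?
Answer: -28311/24245 ≈ -1.1677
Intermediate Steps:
W(R) = 2*R*(-62 + R) (W(R) = (R - 62)*(R + R) = (-62 + R)*(2*R) = 2*R*(-62 + R))
(W(48) - 26967)/(I(-170) - 4655) = (2*48*(-62 + 48) - 26967)/((-170)² - 4655) = (2*48*(-14) - 26967)/(28900 - 4655) = (-1344 - 26967)/24245 = -28311*1/24245 = -28311/24245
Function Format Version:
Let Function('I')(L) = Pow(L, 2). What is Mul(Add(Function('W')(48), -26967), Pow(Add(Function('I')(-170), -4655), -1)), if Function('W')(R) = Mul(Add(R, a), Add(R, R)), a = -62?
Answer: Rational(-28311, 24245) ≈ -1.1677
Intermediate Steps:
Function('W')(R) = Mul(2, R, Add(-62, R)) (Function('W')(R) = Mul(Add(R, -62), Add(R, R)) = Mul(Add(-62, R), Mul(2, R)) = Mul(2, R, Add(-62, R)))
Mul(Add(Function('W')(48), -26967), Pow(Add(Function('I')(-170), -4655), -1)) = Mul(Add(Mul(2, 48, Add(-62, 48)), -26967), Pow(Add(Pow(-170, 2), -4655), -1)) = Mul(Add(Mul(2, 48, -14), -26967), Pow(Add(28900, -4655), -1)) = Mul(Add(-1344, -26967), Pow(24245, -1)) = Mul(-28311, Rational(1, 24245)) = Rational(-28311, 24245)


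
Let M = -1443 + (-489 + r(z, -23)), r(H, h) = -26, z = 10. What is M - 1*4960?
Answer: -6918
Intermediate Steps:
M = -1958 (M = -1443 + (-489 - 26) = -1443 - 515 = -1958)
M - 1*4960 = -1958 - 1*4960 = -1958 - 4960 = -6918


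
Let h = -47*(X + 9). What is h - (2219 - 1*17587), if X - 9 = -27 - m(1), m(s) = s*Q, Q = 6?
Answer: 16073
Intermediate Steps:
m(s) = 6*s (m(s) = s*6 = 6*s)
X = -24 (X = 9 + (-27 - 6) = 9 - 33 = -24)
h = 705 (h = -47*(-24 + 9) = -47*(-15) = 705)
h - (2219 - 1*17587) = 705 - (2219 - 1*17587) = 705 - (2219 - 17587) = 705 - 1*(-15368) = 705 + 15368 = 16073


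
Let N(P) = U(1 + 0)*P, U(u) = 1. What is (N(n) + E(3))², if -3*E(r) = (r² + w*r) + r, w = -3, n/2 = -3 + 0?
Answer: 49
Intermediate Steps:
n = -6 (n = 2*(-3 + 0) = 2*(-3) = -6)
E(r) = -r²/3 + 2*r/3 (E(r) = -((r² - 3*r) + r)/3 = -(r² - 2*r)/3 = -r²/3 + 2*r/3)
N(P) = P (N(P) = 1*P = P)
(N(n) + E(3))² = (-6 + (⅓)*3*(2 - 1*3))² = (-6 + (⅓)*3*(2 - 3))² = (-6 + (⅓)*3*(-1))² = (-6 - 1)² = (-7)² = 49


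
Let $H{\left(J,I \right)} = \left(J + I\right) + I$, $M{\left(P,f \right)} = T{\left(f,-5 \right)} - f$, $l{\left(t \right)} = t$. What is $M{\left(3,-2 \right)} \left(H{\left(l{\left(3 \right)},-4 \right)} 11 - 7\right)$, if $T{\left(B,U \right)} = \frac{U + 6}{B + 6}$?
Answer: $- \frac{279}{2} \approx -139.5$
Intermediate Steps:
$T{\left(B,U \right)} = \frac{6 + U}{6 + B}$
$M{\left(P,f \right)} = \frac{1}{6 + f} - f$ ($M{\left(P,f \right)} = \frac{6 - 5}{6 + f} - f = \frac{1}{6 + f} 1 - f = \frac{1}{6 + f} - f$)
$H{\left(J,I \right)} = J + 2 I$ ($H{\left(J,I \right)} = \left(I + J\right) + I = J + 2 I$)
$M{\left(3,-2 \right)} \left(H{\left(l{\left(3 \right)},-4 \right)} 11 - 7\right) = \frac{1 - - 2 \left(6 - 2\right)}{6 - 2} \left(\left(3 + 2 \left(-4\right)\right) 11 - 7\right) = \frac{1 - \left(-2\right) 4}{4} \left(\left(3 - 8\right) 11 - 7\right) = \frac{1 + 8}{4} \left(\left(-5\right) 11 - 7\right) = \frac{1}{4} \cdot 9 \left(-55 - 7\right) = \frac{9}{4} \left(-62\right) = - \frac{279}{2}$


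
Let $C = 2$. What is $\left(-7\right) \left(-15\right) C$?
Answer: $210$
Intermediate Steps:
$\left(-7\right) \left(-15\right) C = \left(-7\right) \left(-15\right) 2 = 105 \cdot 2 = 210$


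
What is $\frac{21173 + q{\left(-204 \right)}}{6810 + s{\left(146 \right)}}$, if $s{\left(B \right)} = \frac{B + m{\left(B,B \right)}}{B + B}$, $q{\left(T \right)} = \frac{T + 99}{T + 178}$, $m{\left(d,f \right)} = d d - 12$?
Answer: $\frac{40194019}{13064805} \approx 3.0765$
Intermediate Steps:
$m{\left(d,f \right)} = -12 + d^{2}$ ($m{\left(d,f \right)} = d^{2} - 12 = -12 + d^{2}$)
$q{\left(T \right)} = \frac{99 + T}{178 + T}$
$s{\left(B \right)} = \frac{-12 + B + B^{2}}{2 B}$ ($s{\left(B \right)} = \frac{B + \left(-12 + B^{2}\right)}{B + B} = \frac{-12 + B + B^{2}}{2 B}$)
$\frac{21173 + q{\left(-204 \right)}}{6810 + s{\left(146 \right)}} = \frac{21173 + \frac{99 - 204}{178 - 204}}{6810 + \frac{-12 + 146 + 146^{2}}{2 \cdot 146}} = \frac{21173 + \frac{1}{-26} \left(-105\right)}{6810 + \frac{1}{2} \cdot \frac{1}{146} \left(-12 + 146 + 21316\right)} = \frac{21173 - - \frac{105}{26}}{6810 + \frac{1}{2} \cdot \frac{1}{146} \cdot 21450} = \frac{21173 + \frac{105}{26}}{6810 + \frac{10725}{146}} = \frac{550603}{26 \cdot \frac{1004985}{146}} = \frac{550603}{26} \cdot \frac{146}{1004985} = \frac{40194019}{13064805}$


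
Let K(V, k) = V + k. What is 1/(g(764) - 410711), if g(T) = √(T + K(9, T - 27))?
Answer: -410711/168683524011 - √1510/168683524011 ≈ -2.4350e-6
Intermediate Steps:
g(T) = √(-18 + 2*T) (g(T) = √(T + (9 + (T - 27))) = √(T + (9 + (-27 + T))) = √(T + (-18 + T)) = √(-18 + 2*T))
1/(g(764) - 410711) = 1/(√(-18 + 2*764) - 410711) = 1/(√(-18 + 1528) - 410711) = 1/(√1510 - 410711) = 1/(-410711 + √1510)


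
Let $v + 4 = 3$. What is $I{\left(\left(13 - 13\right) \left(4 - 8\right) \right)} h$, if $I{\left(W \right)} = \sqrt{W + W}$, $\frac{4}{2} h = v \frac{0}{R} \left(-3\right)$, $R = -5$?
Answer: $0$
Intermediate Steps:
$v = -1$ ($v = -4 + 3 = -1$)
$h = 0$ ($h = \frac{- \frac{0}{-5} \left(-3\right)}{2} = \frac{- \frac{0 \left(-1\right)}{5} \left(-3\right)}{2} = \frac{\left(-1\right) 0 \left(-3\right)}{2} = \frac{0 \left(-3\right)}{2} = \frac{1}{2} \cdot 0 = 0$)
$I{\left(W \right)} = \sqrt{2} \sqrt{W}$ ($I{\left(W \right)} = \sqrt{2 W} = \sqrt{2} \sqrt{W}$)
$I{\left(\left(13 - 13\right) \left(4 - 8\right) \right)} h = \sqrt{2} \sqrt{\left(13 - 13\right) \left(4 - 8\right)} 0 = \sqrt{2} \sqrt{0 \left(-4\right)} 0 = \sqrt{2} \sqrt{0} \cdot 0 = \sqrt{2} \cdot 0 \cdot 0 = 0 \cdot 0 = 0$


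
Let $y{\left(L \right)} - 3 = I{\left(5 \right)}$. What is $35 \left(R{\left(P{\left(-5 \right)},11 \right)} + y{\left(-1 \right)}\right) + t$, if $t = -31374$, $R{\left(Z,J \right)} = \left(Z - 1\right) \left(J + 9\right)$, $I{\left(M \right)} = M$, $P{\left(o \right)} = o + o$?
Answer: $-38794$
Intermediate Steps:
$P{\left(o \right)} = 2 o$
$y{\left(L \right)} = 8$ ($y{\left(L \right)} = 3 + 5 = 8$)
$R{\left(Z,J \right)} = \left(-1 + Z\right) \left(9 + J\right)$
$35 \left(R{\left(P{\left(-5 \right)},11 \right)} + y{\left(-1 \right)}\right) + t = 35 \left(\left(-9 - 11 + 9 \cdot 2 \left(-5\right) + 11 \cdot 2 \left(-5\right)\right) + 8\right) - 31374 = 35 \left(\left(-9 - 11 + 9 \left(-10\right) + 11 \left(-10\right)\right) + 8\right) - 31374 = 35 \left(\left(-9 - 11 - 90 - 110\right) + 8\right) - 31374 = 35 \left(-220 + 8\right) - 31374 = 35 \left(-212\right) - 31374 = -7420 - 31374 = -38794$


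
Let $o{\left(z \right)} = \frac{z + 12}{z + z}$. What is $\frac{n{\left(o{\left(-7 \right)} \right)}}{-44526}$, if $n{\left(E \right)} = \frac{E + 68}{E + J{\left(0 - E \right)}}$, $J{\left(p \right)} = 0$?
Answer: $\frac{947}{222630} \approx 0.0042537$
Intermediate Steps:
$o{\left(z \right)} = \frac{12 + z}{2 z}$
$n{\left(E \right)} = \frac{68 + E}{E}$ ($n{\left(E \right)} = \frac{E + 68}{E + 0} = \frac{68 + E}{E}$)
$\frac{n{\left(o{\left(-7 \right)} \right)}}{-44526} = \frac{\frac{1}{\frac{1}{2} \frac{1}{-7} \left(12 - 7\right)} \left(68 + \frac{12 - 7}{2 \left(-7\right)}\right)}{-44526} = \frac{68 + \frac{1}{2} \left(- \frac{1}{7}\right) 5}{\frac{1}{2} \left(- \frac{1}{7}\right) 5} \left(- \frac{1}{44526}\right) = \frac{68 - \frac{5}{14}}{- \frac{5}{14}} \left(- \frac{1}{44526}\right) = \left(- \frac{14}{5}\right) \frac{947}{14} \left(- \frac{1}{44526}\right) = \left(- \frac{947}{5}\right) \left(- \frac{1}{44526}\right) = \frac{947}{222630}$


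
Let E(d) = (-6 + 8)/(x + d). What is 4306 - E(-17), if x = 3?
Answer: 30143/7 ≈ 4306.1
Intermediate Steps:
E(d) = 2/(3 + d) (E(d) = (-6 + 8)/(3 + d) = 2/(3 + d))
4306 - E(-17) = 4306 - 2/(3 - 17) = 4306 - 2/(-14) = 4306 - 2*(-1)/14 = 4306 - 1*(-1/7) = 4306 + 1/7 = 30143/7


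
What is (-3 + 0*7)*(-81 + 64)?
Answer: 51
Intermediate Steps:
(-3 + 0*7)*(-81 + 64) = (-3 + 0)*(-17) = -3*(-17) = 51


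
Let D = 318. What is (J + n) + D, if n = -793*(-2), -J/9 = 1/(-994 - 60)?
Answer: 2006825/1054 ≈ 1904.0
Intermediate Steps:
J = 9/1054 (J = -9/(-994 - 60) = -9/(-1054) = -9*(-1/1054) = 9/1054 ≈ 0.0085389)
n = 1586 (n = -61*(-26) = 1586)
(J + n) + D = (9/1054 + 1586) + 318 = 1671653/1054 + 318 = 2006825/1054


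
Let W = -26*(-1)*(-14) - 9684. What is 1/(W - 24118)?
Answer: -1/34166 ≈ -2.9269e-5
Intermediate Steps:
W = -10048 (W = 26*(-14) - 9684 = -364 - 9684 = -10048)
1/(W - 24118) = 1/(-10048 - 24118) = 1/(-34166) = -1/34166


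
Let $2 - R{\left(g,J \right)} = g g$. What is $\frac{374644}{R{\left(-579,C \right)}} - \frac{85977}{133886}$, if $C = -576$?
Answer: $- \frac{78982430087}{44883808754} \approx -1.7597$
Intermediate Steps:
$R{\left(g,J \right)} = 2 - g^{2}$ ($R{\left(g,J \right)} = 2 - g g = 2 - g^{2}$)
$\frac{374644}{R{\left(-579,C \right)}} - \frac{85977}{133886} = \frac{374644}{2 - \left(-579\right)^{2}} - \frac{85977}{133886} = \frac{374644}{2 - 335241} - \frac{85977}{133886} = \frac{374644}{-335239} - \frac{85977}{133886} = 374644 \left(- \frac{1}{335239}\right) - \frac{85977}{133886} = - \frac{374644}{335239} - \frac{85977}{133886} = - \frac{78982430087}{44883808754}$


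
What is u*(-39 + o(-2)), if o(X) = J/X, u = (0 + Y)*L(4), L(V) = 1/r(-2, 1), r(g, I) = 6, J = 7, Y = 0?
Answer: 0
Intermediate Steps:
L(V) = ⅙ (L(V) = 1/6 = ⅙)
u = 0 (u = (0 + 0)*(⅙) = 0*(⅙) = 0)
o(X) = 7/X
u*(-39 + o(-2)) = 0*(-39 + 7/(-2)) = 0*(-39 + 7*(-½)) = 0*(-39 - 7/2) = 0*(-85/2) = 0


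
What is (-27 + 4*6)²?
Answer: 9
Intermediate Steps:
(-27 + 4*6)² = (-27 + 24)² = (-3)² = 9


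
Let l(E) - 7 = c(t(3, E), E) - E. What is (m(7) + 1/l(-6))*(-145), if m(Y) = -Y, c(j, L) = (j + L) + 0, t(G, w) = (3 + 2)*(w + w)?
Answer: 53940/53 ≈ 1017.7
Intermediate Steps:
t(G, w) = 10*w (t(G, w) = 5*(2*w) = 10*w)
c(j, L) = L + j (c(j, L) = (L + j) + 0 = L + j)
l(E) = 7 + 10*E (l(E) = 7 + ((E + 10*E) - E) = 7 + (11*E - E) = 7 + 10*E)
(m(7) + 1/l(-6))*(-145) = (-1*7 + 1/(7 + 10*(-6)))*(-145) = (-7 + 1/(7 - 60))*(-145) = (-7 + 1/(-53))*(-145) = (-7 - 1/53)*(-145) = -372/53*(-145) = 53940/53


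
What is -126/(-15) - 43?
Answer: -173/5 ≈ -34.600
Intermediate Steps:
-126/(-15) - 43 = -126*(-1)/15 - 43 = -9*(-14/15) - 43 = 42/5 - 43 = -173/5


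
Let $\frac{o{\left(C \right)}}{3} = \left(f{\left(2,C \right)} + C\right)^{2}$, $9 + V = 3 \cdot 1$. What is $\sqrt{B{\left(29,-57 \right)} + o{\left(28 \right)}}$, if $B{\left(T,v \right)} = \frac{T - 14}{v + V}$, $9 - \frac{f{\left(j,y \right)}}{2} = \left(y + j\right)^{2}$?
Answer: $\frac{\sqrt{4070230563}}{21} \approx 3038.0$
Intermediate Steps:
$V = -6$ ($V = -9 + 3 \cdot 1 = -9 + 3 = -6$)
$f{\left(j,y \right)} = 18 - 2 \left(j + y\right)^{2}$ ($f{\left(j,y \right)} = 18 - 2 \left(y + j\right)^{2} = 18 - 2 \left(j + y\right)^{2}$)
$B{\left(T,v \right)} = \frac{-14 + T}{-6 + v}$ ($B{\left(T,v \right)} = \frac{T - 14}{v - 6} = \frac{-14 + T}{-6 + v}$)
$o{\left(C \right)} = 3 \left(18 + C - 2 \left(2 + C\right)^{2}\right)^{2}$ ($o{\left(C \right)} = 3 \left(\left(18 - 2 \left(2 + C\right)^{2}\right) + C\right)^{2} = 3 \left(18 + C - 2 \left(2 + C\right)^{2}\right)^{2}$)
$\sqrt{B{\left(29,-57 \right)} + o{\left(28 \right)}} = \sqrt{\frac{-14 + 29}{-6 - 57} + 3 \left(18 + 28 - 2 \left(2 + 28\right)^{2}\right)^{2}} = \sqrt{\frac{1}{-63} \cdot 15 + 3 \left(18 + 28 - 2 \cdot 30^{2}\right)^{2}} = \sqrt{\left(- \frac{1}{63}\right) 15 + 3 \left(18 + 28 - 1800\right)^{2}} = \sqrt{- \frac{5}{21} + 3 \left(18 + 28 - 1800\right)^{2}} = \sqrt{- \frac{5}{21} + 3 \left(-1754\right)^{2}} = \sqrt{- \frac{5}{21} + 3 \cdot 3076516} = \sqrt{- \frac{5}{21} + 9229548} = \sqrt{\frac{193820503}{21}} = \frac{\sqrt{4070230563}}{21}$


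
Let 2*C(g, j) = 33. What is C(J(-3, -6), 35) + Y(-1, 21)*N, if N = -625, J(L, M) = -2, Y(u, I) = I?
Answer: -26217/2 ≈ -13109.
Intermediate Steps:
C(g, j) = 33/2 (C(g, j) = (½)*33 = 33/2)
C(J(-3, -6), 35) + Y(-1, 21)*N = 33/2 + 21*(-625) = 33/2 - 13125 = -26217/2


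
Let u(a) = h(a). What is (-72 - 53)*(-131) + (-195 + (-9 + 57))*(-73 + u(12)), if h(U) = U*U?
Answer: 5938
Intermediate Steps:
h(U) = U²
u(a) = a²
(-72 - 53)*(-131) + (-195 + (-9 + 57))*(-73 + u(12)) = (-72 - 53)*(-131) + (-195 + (-9 + 57))*(-73 + 12²) = -125*(-131) + (-195 + 48)*(-73 + 144) = 16375 - 147*71 = 16375 - 10437 = 5938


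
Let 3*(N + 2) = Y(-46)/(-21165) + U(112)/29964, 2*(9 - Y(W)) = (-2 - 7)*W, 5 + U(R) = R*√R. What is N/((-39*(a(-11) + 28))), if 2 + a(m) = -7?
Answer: 66654409/24733334340 - 112*√7/16652493 ≈ 0.0026771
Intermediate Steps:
U(R) = -5 + R^(3/2) (U(R) = -5 + R*√R = -5 + R^(3/2))
Y(W) = 9 + 9*W/2 (Y(W) = 9 - (-2 - 7)*W/2 = 9 - (-9)*W/2 = 9 + 9*W/2)
a(m) = -9 (a(m) = -2 - 7 = -9)
N = -1266433771/634188060 + 112*√7/22473 (N = -2 + ((9 + (9/2)*(-46))/(-21165) + (-5 + 112^(3/2))/29964)/3 = -2 + ((9 - 207)*(-1/21165) + (-5 + 448*√7)*(1/29964))/3 = -2 + (-198*(-1/21165) + (-5/29964 + 112*√7/7491))/3 = -2 + (66/7055 + (-5/29964 + 112*√7/7491))/3 = -2 + (1942349/211396020 + 112*√7/7491)/3 = -2 + (1942349/634188060 + 112*√7/22473) = -1266433771/634188060 + 112*√7/22473 ≈ -1.9838)
N/((-39*(a(-11) + 28))) = (-1266433771/634188060 + 112*√7/22473)/((-39*(-9 + 28))) = (-1266433771/634188060 + 112*√7/22473)/((-39*19)) = (-1266433771/634188060 + 112*√7/22473)/(-741) = (-1266433771/634188060 + 112*√7/22473)*(-1/741) = 66654409/24733334340 - 112*√7/16652493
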